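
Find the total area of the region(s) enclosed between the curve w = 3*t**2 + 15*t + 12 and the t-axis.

27/2

The curve meets the t-axis where 3*t**2 + 15*t + 12 = 0, i.e. 3*(t + 1)*(t + 4) = 0, at t = -4, -1.
On [-4, -1] the curve lies below the axis; ∫[-4,-1] (3*t**2 + 15*t + 12) dt = -27/2, giving area 27/2.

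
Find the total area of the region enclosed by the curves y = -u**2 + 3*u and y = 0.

Set the curves equal: -u**2 + 3*u = 0, so -u**2 + 3*u = 0, which factors as -u*(u - 3) = 0. The curves meet at u = 0, 3.
On [0, 3], y = -u**2 + 3*u is on top; that piece has area ∫[0,3] (-u**2 + 3*u) du = 9/2.

9/2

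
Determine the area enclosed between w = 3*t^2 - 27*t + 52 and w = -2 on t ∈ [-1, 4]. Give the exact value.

279/2

The difference (3*t^2 - 27*t + 52) - (-2) = 3*t^2 - 27*t + 54 changes sign at t = 3 inside [-1, 4], so split the integral there.
∫[-1,3] (3*t^2 - 27*t + 54) dt = 136.
∫[3,4] (3*t^2 - 27*t + 54) dt = -7/2; the area of that piece is 7/2.
Total area = 136 + 7/2 = 279/2.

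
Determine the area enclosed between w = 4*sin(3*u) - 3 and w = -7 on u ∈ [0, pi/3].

8/3 + 4*pi/3

On [0, pi/3], (4*sin(3*u) - 3) - (-7) = 4*sin(3*u) + 4 is ≥ 0 throughout, so the area is a single integral of |4*sin(3*u) + 4|.
∫[0,pi/3] (4*sin(3*u) + 4) du = 8/3 + 4*pi/3.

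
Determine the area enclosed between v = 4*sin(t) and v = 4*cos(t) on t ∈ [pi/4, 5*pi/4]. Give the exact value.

On [pi/4, 5*pi/4], (4*sin(t)) - (4*cos(t)) = 4*sin(t) - 4*cos(t) is ≥ 0 throughout, so the area is a single integral of |4*sin(t) - 4*cos(t)|.
∫[pi/4,5*pi/4] (4*sin(t) - 4*cos(t)) dt = 8*sqrt(2).

8*sqrt(2)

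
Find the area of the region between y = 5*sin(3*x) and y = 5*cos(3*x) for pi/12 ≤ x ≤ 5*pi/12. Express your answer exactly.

On [pi/12, 5*pi/12], (5*sin(3*x)) - (5*cos(3*x)) = 5*sin(3*x) - 5*cos(3*x) is ≥ 0 throughout, so the area is a single integral of |5*sin(3*x) - 5*cos(3*x)|.
∫[pi/12,5*pi/12] (5*sin(3*x) - 5*cos(3*x)) dx = 10*sqrt(2)/3.

10*sqrt(2)/3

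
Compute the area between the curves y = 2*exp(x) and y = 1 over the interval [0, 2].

-4 + 2*exp(2)

On [0, 2], (2*exp(x)) - (1) = 2*exp(x) - 1 is ≥ 0 throughout, so the area is a single integral of |2*exp(x) - 1|.
∫[0,2] (2*exp(x) - 1) dx = -4 + 2*exp(2).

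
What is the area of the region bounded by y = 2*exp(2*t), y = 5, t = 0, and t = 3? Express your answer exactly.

-19 - 11*log(2)/2 + log(10)/2 + 9*log(5)/2 + exp(6)

The difference (2*exp(2*t)) - (5) = 2*exp(2*t) - 5 changes sign at t = -log(2)/2 + log(5)/2 inside [0, 3], so split the integral there.
∫[0,-log(2)/2 + log(5)/2] (2*exp(2*t) - 5) dt = log(4*sqrt(10)/125) + 3/2; the area of that piece is -3/2 + log(25*sqrt(10)/8).
∫[-log(2)/2 + log(5)/2,3] (2*exp(2*t) - 5) dt = -35/2 - 5*log(2)/2 + 5*log(5)/2 + exp(6).
Total area = (-3/2 + log(25*sqrt(10)/8)) + (-35/2 - 5*log(2)/2 + 5*log(5)/2 + exp(6)) = -19 - 11*log(2)/2 + log(10)/2 + 9*log(5)/2 + exp(6).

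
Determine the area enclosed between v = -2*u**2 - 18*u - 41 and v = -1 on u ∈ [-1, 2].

153

On [-1, 2], (-2*u**2 - 18*u - 41) - (-1) = -2*u**2 - 18*u - 40 is ≤ 0 throughout, so the area is a single integral of |-2*u**2 - 18*u - 40|.
∫[-1,2] (-2*u**2 - 18*u - 40) du = -153; the area of that piece is 153.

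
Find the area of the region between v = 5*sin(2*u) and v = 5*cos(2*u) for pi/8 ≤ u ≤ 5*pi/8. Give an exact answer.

5*sqrt(2)

On [pi/8, 5*pi/8], (5*sin(2*u)) - (5*cos(2*u)) = 5*sin(2*u) - 5*cos(2*u) is ≥ 0 throughout, so the area is a single integral of |5*sin(2*u) - 5*cos(2*u)|.
∫[pi/8,5*pi/8] (5*sin(2*u) - 5*cos(2*u)) du = 5*sqrt(2).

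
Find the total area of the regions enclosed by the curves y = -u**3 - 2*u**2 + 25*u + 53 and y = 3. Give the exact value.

Set the curves equal: -u**3 - 2*u**2 + 25*u + 53 = 3, so -u**3 - 2*u**2 + 25*u + 50 = 0, which factors as -(u - 5)*(u + 2)*(u + 5) = 0. The curves meet at u = -5, -2, 5.
On [-5, -2], y = 3 is on top; that piece has area ∫[-5,-2] (-(-u**3 - 2*u**2 + 25*u + 50)) du = 153/4.
On [-2, 5], y = -u**3 - 2*u**2 + 25*u + 53 is on top; that piece has area ∫[-2,5] (-u**3 - 2*u**2 + 25*u + 50) du = 4459/12.
Total enclosed area = 153/4 + 4459/12 = 2459/6.

2459/6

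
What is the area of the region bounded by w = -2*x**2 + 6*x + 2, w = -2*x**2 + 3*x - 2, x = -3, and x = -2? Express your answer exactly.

7/2

On [-3, -2], (-2*x**2 + 6*x + 2) - (-2*x**2 + 3*x - 2) = 3*x + 4 is ≤ 0 throughout, so the area is a single integral of |3*x + 4|.
∫[-3,-2] (3*x + 4) dx = -7/2; the area of that piece is 7/2.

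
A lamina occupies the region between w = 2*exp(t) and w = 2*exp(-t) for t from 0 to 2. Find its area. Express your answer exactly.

On [0, 2], (2*exp(t)) - (2*exp(-t)) = 2*exp(t) - 2*exp(-t) is ≥ 0 throughout, so the area is a single integral of |2*exp(t) - 2*exp(-t)|.
∫[0,2] (2*exp(t) - 2*exp(-t)) dt = -4 + 2*exp(-2) + 2*exp(2).

-4 + 2*exp(-2) + 2*exp(2)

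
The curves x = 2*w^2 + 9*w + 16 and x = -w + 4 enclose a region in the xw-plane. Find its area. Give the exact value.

1/3

Both boundary curves give x as a function of w, so integrate with respect to w. Setting them equal: 2*w^2 + 10*w + 12 = 0, i.e. 2*(w + 2)*(w + 3) = 0, so they meet at w = -3, -2.
For w in [-3, -2], x = 2*w^2 + 9*w + 16 is on the left; area = ∫[-3,-2] (-(2*w^2 + 10*w + 12)) dw = 1/3.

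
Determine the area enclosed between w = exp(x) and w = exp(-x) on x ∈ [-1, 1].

-4 + 2*exp(-1) + 2*exp(1)

The difference (exp(x)) - (exp(-x)) = exp(x) - exp(-x) changes sign at x = 0 inside [-1, 1], so split the integral there.
∫[-1,0] (exp(x) - exp(-x)) dx = -exp(1) - exp(-1) + 2; the area of that piece is -2 + exp(-1) + exp(1).
∫[0,1] (exp(x) - exp(-x)) dx = -2 + exp(-1) + exp(1).
Total area = (-2 + exp(-1) + exp(1)) + (-2 + exp(-1) + exp(1)) = -4 + 2*exp(-1) + 2*exp(1).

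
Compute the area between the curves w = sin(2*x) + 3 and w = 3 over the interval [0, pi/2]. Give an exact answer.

On [0, pi/2], (sin(2*x) + 3) - (3) = sin(2*x) is ≥ 0 throughout, so the area is a single integral of |sin(2*x)|.
∫[0,pi/2] (sin(2*x)) dx = 1.

1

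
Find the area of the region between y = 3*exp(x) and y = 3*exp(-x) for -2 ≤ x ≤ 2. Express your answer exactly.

-12 + 6*exp(-2) + 6*exp(2)

The difference (3*exp(x)) - (3*exp(-x)) = 3*exp(x) - 3*exp(-x) changes sign at x = 0 inside [-2, 2], so split the integral there.
∫[-2,0] (3*exp(x) - 3*exp(-x)) dx = -3*exp(2) - 3*exp(-2) + 6; the area of that piece is -6 + 3*exp(-2) + 3*exp(2).
∫[0,2] (3*exp(x) - 3*exp(-x)) dx = -6 + 3*exp(-2) + 3*exp(2).
Total area = (-6 + 3*exp(-2) + 3*exp(2)) + (-6 + 3*exp(-2) + 3*exp(2)) = -12 + 6*exp(-2) + 6*exp(2).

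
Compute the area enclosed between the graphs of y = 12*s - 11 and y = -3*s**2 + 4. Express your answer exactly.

Set the curves equal: 12*s - 11 = -3*s**2 + 4, so 3*s**2 + 12*s - 15 = 0, which factors as 3*(s - 1)*(s + 5) = 0. The curves meet at s = -5, 1.
On [-5, 1], y = -3*s**2 + 4 is on top; that piece has area ∫[-5,1] (-(3*s**2 + 12*s - 15)) ds = 108.

108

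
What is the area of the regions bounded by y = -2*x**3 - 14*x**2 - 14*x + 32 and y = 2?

Set the curves equal: -2*x**3 - 14*x**2 - 14*x + 32 = 2, so -2*x**3 - 14*x**2 - 14*x + 30 = 0, which factors as -2*(x - 1)*(x + 3)*(x + 5) = 0. The curves meet at x = -5, -3, 1.
On [-5, -3], y = 2 is on top; that piece has area ∫[-5,-3] (-(-2*x**3 - 14*x**2 - 14*x + 30)) dx = 40/3.
On [-3, 1], y = -2*x**3 - 14*x**2 - 14*x + 32 is on top; that piece has area ∫[-3,1] (-2*x**3 - 14*x**2 - 14*x + 30) dx = 256/3.
Total enclosed area = 40/3 + 256/3 = 296/3.

296/3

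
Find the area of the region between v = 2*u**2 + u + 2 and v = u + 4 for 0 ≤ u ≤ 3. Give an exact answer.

The difference (2*u**2 + u + 2) - (u + 4) = 2*u**2 - 2 changes sign at u = 1 inside [0, 3], so split the integral there.
∫[0,1] (2*u**2 - 2) du = -4/3; the area of that piece is 4/3.
∫[1,3] (2*u**2 - 2) du = 40/3.
Total area = 4/3 + 40/3 = 44/3.

44/3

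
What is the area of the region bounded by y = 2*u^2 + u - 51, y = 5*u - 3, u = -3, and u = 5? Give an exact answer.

On [-3, 5], (2*u^2 + u - 51) - (5*u - 3) = 2*u^2 - 4*u - 48 is ≤ 0 throughout, so the area is a single integral of |2*u^2 - 4*u - 48|.
∫[-3,5] (2*u^2 - 4*u - 48) du = -944/3; the area of that piece is 944/3.

944/3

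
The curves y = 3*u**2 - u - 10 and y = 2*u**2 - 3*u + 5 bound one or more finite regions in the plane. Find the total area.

Set the curves equal: 3*u**2 - u - 10 = 2*u**2 - 3*u + 5, so u**2 + 2*u - 15 = 0, which factors as (u - 3)*(u + 5) = 0. The curves meet at u = -5, 3.
On [-5, 3], y = 2*u**2 - 3*u + 5 is on top; that piece has area ∫[-5,3] (-(u**2 + 2*u - 15)) du = 256/3.

256/3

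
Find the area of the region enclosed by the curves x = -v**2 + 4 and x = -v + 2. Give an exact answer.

Both boundary curves give x as a function of v, so integrate with respect to v. Setting them equal: -v**2 + v + 2 = 0, i.e. -(v - 2)*(v + 1) = 0, so they meet at v = -1, 2.
For v in [-1, 2], x = -v**2 + 4 is on the right; area = ∫[-1,2] (-v**2 + v + 2) dv = 9/2.

9/2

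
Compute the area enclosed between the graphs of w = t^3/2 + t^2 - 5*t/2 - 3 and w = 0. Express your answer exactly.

Set the curves equal: t^3/2 + t^2 - 5*t/2 - 3 = 0, so t^3/2 + t^2 - 5*t/2 - 3 = 0, which factors as (t - 2)*(t + 1)*(t + 3)/2 = 0. The curves meet at t = -3, -1, 2.
On [-3, -1], w = t^3/2 + t^2 - 5*t/2 - 3 is on top; that piece has area ∫[-3,-1] (t^3/2 + t^2 - 5*t/2 - 3) dt = 8/3.
On [-1, 2], w = 0 is on top; that piece has area ∫[-1,2] (-(t^3/2 + t^2 - 5*t/2 - 3)) dt = 63/8.
Total enclosed area = 8/3 + 63/8 = 253/24.

253/24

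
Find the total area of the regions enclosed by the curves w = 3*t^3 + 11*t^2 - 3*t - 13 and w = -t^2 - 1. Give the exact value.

253/4

Set the curves equal: 3*t^3 + 11*t^2 - 3*t - 13 = -t^2 - 1, so 3*t^3 + 12*t^2 - 3*t - 12 = 0, which factors as 3*(t - 1)*(t + 1)*(t + 4) = 0. The curves meet at t = -4, -1, 1.
On [-4, -1], w = 3*t^3 + 11*t^2 - 3*t - 13 is on top; that piece has area ∫[-4,-1] (3*t^3 + 12*t^2 - 3*t - 12) dt = 189/4.
On [-1, 1], w = -t^2 - 1 is on top; that piece has area ∫[-1,1] (-(3*t^3 + 12*t^2 - 3*t - 12)) dt = 16.
Total enclosed area = 189/4 + 16 = 253/4.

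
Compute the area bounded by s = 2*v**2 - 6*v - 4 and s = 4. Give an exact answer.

Both boundary curves give s as a function of v, so integrate with respect to v. Setting them equal: 2*v**2 - 6*v - 8 = 0, i.e. 2*(v - 4)*(v + 1) = 0, so they meet at v = -1, 4.
For v in [-1, 4], s = 2*v**2 - 6*v - 4 is on the left; area = ∫[-1,4] (-(2*v**2 - 6*v - 8)) dv = 125/3.

125/3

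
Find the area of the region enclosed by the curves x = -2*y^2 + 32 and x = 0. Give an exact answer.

Both boundary curves give x as a function of y, so integrate with respect to y. Setting them equal: -2*y^2 + 32 = 0, i.e. -2*(y - 4)*(y + 4) = 0, so they meet at y = -4, 4.
For y in [-4, 4], x = -2*y^2 + 32 is on the right; area = ∫[-4,4] (-2*y^2 + 32) dy = 512/3.

512/3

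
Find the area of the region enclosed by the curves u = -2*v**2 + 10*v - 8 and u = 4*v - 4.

Both boundary curves give u as a function of v, so integrate with respect to v. Setting them equal: -2*v**2 + 6*v - 4 = 0, i.e. -2*(v - 2)*(v - 1) = 0, so they meet at v = 1, 2.
For v in [1, 2], u = -2*v**2 + 10*v - 8 is on the right; area = ∫[1,2] (-2*v**2 + 6*v - 4) dv = 1/3.

1/3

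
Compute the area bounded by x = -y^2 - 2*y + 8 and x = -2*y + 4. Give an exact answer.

32/3

Both boundary curves give x as a function of y, so integrate with respect to y. Setting them equal: -y^2 + 4 = 0, i.e. -(y - 2)*(y + 2) = 0, so they meet at y = -2, 2.
For y in [-2, 2], x = -y^2 - 2*y + 8 is on the right; area = ∫[-2,2] (-y^2 + 4) dy = 32/3.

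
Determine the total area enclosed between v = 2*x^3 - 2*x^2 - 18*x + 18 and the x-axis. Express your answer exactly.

296/3

The curve meets the x-axis where 2*x^3 - 2*x^2 - 18*x + 18 = 0, i.e. 2*(x - 3)*(x - 1)*(x + 3) = 0, at x = -3, 1, 3.
On [-3, 1] the curve lies above the axis; ∫[-3,1] (2*x^3 - 2*x^2 - 18*x + 18) dx = 256/3, giving area 256/3.
On [1, 3] the curve lies below the axis; ∫[1,3] (2*x^3 - 2*x^2 - 18*x + 18) dx = -40/3, giving area 40/3.
Total area = 256/3 + 40/3 = 296/3.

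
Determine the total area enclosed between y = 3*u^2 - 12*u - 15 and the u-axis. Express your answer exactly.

108

The curve meets the u-axis where 3*u^2 - 12*u - 15 = 0, i.e. 3*(u - 5)*(u + 1) = 0, at u = -1, 5.
On [-1, 5] the curve lies below the axis; ∫[-1,5] (3*u^2 - 12*u - 15) du = -108, giving area 108.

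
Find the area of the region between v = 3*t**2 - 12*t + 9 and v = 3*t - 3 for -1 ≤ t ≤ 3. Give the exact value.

The difference (3*t**2 - 12*t + 9) - (3*t - 3) = 3*t**2 - 15*t + 12 changes sign at t = 1 inside [-1, 3], so split the integral there.
∫[-1,1] (3*t**2 - 15*t + 12) dt = 26.
∫[1,3] (3*t**2 - 15*t + 12) dt = -10; the area of that piece is 10.
Total area = 26 + 10 = 36.

36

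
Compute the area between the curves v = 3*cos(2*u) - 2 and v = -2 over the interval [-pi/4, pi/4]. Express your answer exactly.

3

On [-pi/4, pi/4], (3*cos(2*u) - 2) - (-2) = 3*cos(2*u) is ≥ 0 throughout, so the area is a single integral of |3*cos(2*u)|.
∫[-pi/4,pi/4] (3*cos(2*u)) du = 3.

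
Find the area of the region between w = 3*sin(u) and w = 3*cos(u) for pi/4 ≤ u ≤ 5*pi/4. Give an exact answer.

6*sqrt(2)

On [pi/4, 5*pi/4], (3*sin(u)) - (3*cos(u)) = 3*sin(u) - 3*cos(u) is ≥ 0 throughout, so the area is a single integral of |3*sin(u) - 3*cos(u)|.
∫[pi/4,5*pi/4] (3*sin(u) - 3*cos(u)) du = 6*sqrt(2).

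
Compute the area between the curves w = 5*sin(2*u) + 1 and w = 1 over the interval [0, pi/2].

5

On [0, pi/2], (5*sin(2*u) + 1) - (1) = 5*sin(2*u) is ≥ 0 throughout, so the area is a single integral of |5*sin(2*u)|.
∫[0,pi/2] (5*sin(2*u)) du = 5.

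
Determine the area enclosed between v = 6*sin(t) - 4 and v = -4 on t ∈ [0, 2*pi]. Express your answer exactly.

24

The difference (6*sin(t) - 4) - (-4) = 6*sin(t) changes sign at t = pi inside [0, 2*pi], so split the integral there.
∫[0,pi] (6*sin(t)) dt = 12.
∫[pi,2*pi] (6*sin(t)) dt = -12; the area of that piece is 12.
Total area = 12 + 12 = 24.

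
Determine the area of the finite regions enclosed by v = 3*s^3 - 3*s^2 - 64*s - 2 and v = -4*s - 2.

2521/4

Set the curves equal: 3*s^3 - 3*s^2 - 64*s - 2 = -4*s - 2, so 3*s^3 - 3*s^2 - 60*s = 0, which factors as 3*s*(s - 5)*(s + 4) = 0. The curves meet at s = -4, 0, 5.
On [-4, 0], v = 3*s^3 - 3*s^2 - 64*s - 2 is on top; that piece has area ∫[-4,0] (3*s^3 - 3*s^2 - 60*s) ds = 224.
On [0, 5], v = -4*s - 2 is on top; that piece has area ∫[0,5] (-(3*s^3 - 3*s^2 - 60*s)) ds = 1625/4.
Total enclosed area = 224 + 1625/4 = 2521/4.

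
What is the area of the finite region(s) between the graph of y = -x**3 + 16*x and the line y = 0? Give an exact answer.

128

The curve meets the x-axis where -x**3 + 16*x = 0, i.e. -x*(x - 4)*(x + 4) = 0, at x = -4, 0, 4.
On [-4, 0] the curve lies below the axis; ∫[-4,0] (-x**3 + 16*x) dx = -64, giving area 64.
On [0, 4] the curve lies above the axis; ∫[0,4] (-x**3 + 16*x) dx = 64, giving area 64.
Total area = 64 + 64 = 128.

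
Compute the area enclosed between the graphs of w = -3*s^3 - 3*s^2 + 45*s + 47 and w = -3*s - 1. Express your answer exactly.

863/2

Set the curves equal: -3*s^3 - 3*s^2 + 45*s + 47 = -3*s - 1, so -3*s^3 - 3*s^2 + 48*s + 48 = 0, which factors as -3*(s - 4)*(s + 1)*(s + 4) = 0. The curves meet at s = -4, -1, 4.
On [-4, -1], w = -3*s - 1 is on top; that piece has area ∫[-4,-1] (-(-3*s^3 - 3*s^2 + 48*s + 48)) ds = 351/4.
On [-1, 4], w = -3*s^3 - 3*s^2 + 45*s + 47 is on top; that piece has area ∫[-1,4] (-3*s^3 - 3*s^2 + 48*s + 48) ds = 1375/4.
Total enclosed area = 351/4 + 1375/4 = 863/2.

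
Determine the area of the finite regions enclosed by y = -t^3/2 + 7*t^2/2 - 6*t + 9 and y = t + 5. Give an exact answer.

Set the curves equal: -t^3/2 + 7*t^2/2 - 6*t + 9 = t + 5, so -t^3/2 + 7*t^2/2 - 7*t + 4 = 0, which factors as -(t - 4)*(t - 2)*(t - 1)/2 = 0. The curves meet at t = 1, 2, 4.
On [1, 2], y = t + 5 is on top; that piece has area ∫[1,2] (-(-t^3/2 + 7*t^2/2 - 7*t + 4)) dt = 5/24.
On [2, 4], y = -t^3/2 + 7*t^2/2 - 6*t + 9 is on top; that piece has area ∫[2,4] (-t^3/2 + 7*t^2/2 - 7*t + 4) dt = 4/3.
Total enclosed area = 5/24 + 4/3 = 37/24.

37/24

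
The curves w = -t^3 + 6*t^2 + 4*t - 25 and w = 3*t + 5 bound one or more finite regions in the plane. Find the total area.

407/4

Set the curves equal: -t^3 + 6*t^2 + 4*t - 25 = 3*t + 5, so -t^3 + 6*t^2 + t - 30 = 0, which factors as -(t - 5)*(t - 3)*(t + 2) = 0. The curves meet at t = -2, 3, 5.
On [-2, 3], w = 3*t + 5 is on top; that piece has area ∫[-2,3] (-(-t^3 + 6*t^2 + t - 30)) dt = 375/4.
On [3, 5], w = -t^3 + 6*t^2 + 4*t - 25 is on top; that piece has area ∫[3,5] (-t^3 + 6*t^2 + t - 30) dt = 8.
Total enclosed area = 375/4 + 8 = 407/4.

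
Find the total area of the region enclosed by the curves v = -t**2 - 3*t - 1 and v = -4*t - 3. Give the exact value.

Set the curves equal: -t**2 - 3*t - 1 = -4*t - 3, so -t**2 + t + 2 = 0, which factors as -(t - 2)*(t + 1) = 0. The curves meet at t = -1, 2.
On [-1, 2], v = -t**2 - 3*t - 1 is on top; that piece has area ∫[-1,2] (-t**2 + t + 2) dt = 9/2.

9/2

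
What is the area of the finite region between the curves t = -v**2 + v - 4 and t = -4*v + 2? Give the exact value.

Both boundary curves give t as a function of v, so integrate with respect to v. Setting them equal: -v**2 + 5*v - 6 = 0, i.e. -(v - 3)*(v - 2) = 0, so they meet at v = 2, 3.
For v in [2, 3], t = -v**2 + v - 4 is on the right; area = ∫[2,3] (-v**2 + 5*v - 6) dv = 1/6.

1/6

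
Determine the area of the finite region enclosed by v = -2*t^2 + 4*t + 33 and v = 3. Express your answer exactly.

Set the curves equal: -2*t^2 + 4*t + 33 = 3, so -2*t^2 + 4*t + 30 = 0, which factors as -2*(t - 5)*(t + 3) = 0. The curves meet at t = -3, 5.
On [-3, 5], v = -2*t^2 + 4*t + 33 is on top; that piece has area ∫[-3,5] (-2*t^2 + 4*t + 30) dt = 512/3.

512/3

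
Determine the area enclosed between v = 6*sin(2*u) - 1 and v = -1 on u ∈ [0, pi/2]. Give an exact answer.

On [0, pi/2], (6*sin(2*u) - 1) - (-1) = 6*sin(2*u) is ≥ 0 throughout, so the area is a single integral of |6*sin(2*u)|.
∫[0,pi/2] (6*sin(2*u)) du = 6.

6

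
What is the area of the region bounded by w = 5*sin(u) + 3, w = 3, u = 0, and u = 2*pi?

20

The difference (5*sin(u) + 3) - (3) = 5*sin(u) changes sign at u = pi inside [0, 2*pi], so split the integral there.
∫[0,pi] (5*sin(u)) du = 10.
∫[pi,2*pi] (5*sin(u)) du = -10; the area of that piece is 10.
Total area = 10 + 10 = 20.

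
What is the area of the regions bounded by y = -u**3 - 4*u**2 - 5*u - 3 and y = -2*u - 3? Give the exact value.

Set the curves equal: -u**3 - 4*u**2 - 5*u - 3 = -2*u - 3, so -u**3 - 4*u**2 - 3*u = 0, which factors as -u*(u + 1)*(u + 3) = 0. The curves meet at u = -3, -1, 0.
On [-3, -1], y = -2*u - 3 is on top; that piece has area ∫[-3,-1] (-(-u**3 - 4*u**2 - 3*u)) du = 8/3.
On [-1, 0], y = -u**3 - 4*u**2 - 5*u - 3 is on top; that piece has area ∫[-1,0] (-u**3 - 4*u**2 - 3*u) du = 5/12.
Total enclosed area = 8/3 + 5/12 = 37/12.

37/12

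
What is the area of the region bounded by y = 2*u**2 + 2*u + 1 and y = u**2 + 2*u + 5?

Set the curves equal: 2*u**2 + 2*u + 1 = u**2 + 2*u + 5, so u**2 - 4 = 0, which factors as (u - 2)*(u + 2) = 0. The curves meet at u = -2, 2.
On [-2, 2], y = u**2 + 2*u + 5 is on top; that piece has area ∫[-2,2] (-(u**2 - 4)) du = 32/3.

32/3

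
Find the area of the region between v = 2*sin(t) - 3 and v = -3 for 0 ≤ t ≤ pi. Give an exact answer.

4

On [0, pi], (2*sin(t) - 3) - (-3) = 2*sin(t) is ≥ 0 throughout, so the area is a single integral of |2*sin(t)|.
∫[0,pi] (2*sin(t)) dt = 4.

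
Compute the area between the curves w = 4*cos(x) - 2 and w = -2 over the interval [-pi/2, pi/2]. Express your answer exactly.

On [-pi/2, pi/2], (4*cos(x) - 2) - (-2) = 4*cos(x) is ≥ 0 throughout, so the area is a single integral of |4*cos(x)|.
∫[-pi/2,pi/2] (4*cos(x)) dx = 8.

8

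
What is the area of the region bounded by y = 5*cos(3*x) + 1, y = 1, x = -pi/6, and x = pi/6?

On [-pi/6, pi/6], (5*cos(3*x) + 1) - (1) = 5*cos(3*x) is ≥ 0 throughout, so the area is a single integral of |5*cos(3*x)|.
∫[-pi/6,pi/6] (5*cos(3*x)) dx = 10/3.

10/3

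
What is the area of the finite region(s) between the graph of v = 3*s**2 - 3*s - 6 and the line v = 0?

The curve meets the s-axis where 3*s**2 - 3*s - 6 = 0, i.e. 3*(s - 2)*(s + 1) = 0, at s = -1, 2.
On [-1, 2] the curve lies below the axis; ∫[-1,2] (3*s**2 - 3*s - 6) ds = -27/2, giving area 27/2.

27/2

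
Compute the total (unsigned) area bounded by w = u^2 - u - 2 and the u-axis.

9/2

The curve meets the u-axis where u^2 - u - 2 = 0, i.e. (u - 2)*(u + 1) = 0, at u = -1, 2.
On [-1, 2] the curve lies below the axis; ∫[-1,2] (u^2 - u - 2) du = -9/2, giving area 9/2.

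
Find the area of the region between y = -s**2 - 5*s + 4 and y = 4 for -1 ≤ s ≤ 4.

127/2

The difference (-s**2 - 5*s + 4) - (4) = -s**2 - 5*s changes sign at s = 0 inside [-1, 4], so split the integral there.
∫[-1,0] (-s**2 - 5*s) ds = 13/6.
∫[0,4] (-s**2 - 5*s) ds = -184/3; the area of that piece is 184/3.
Total area = 13/6 + 184/3 = 127/2.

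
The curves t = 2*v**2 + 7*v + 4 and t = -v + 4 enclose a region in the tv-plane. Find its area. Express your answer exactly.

64/3

Both boundary curves give t as a function of v, so integrate with respect to v. Setting them equal: 2*v**2 + 8*v = 0, i.e. 2*v*(v + 4) = 0, so they meet at v = -4, 0.
For v in [-4, 0], t = 2*v**2 + 7*v + 4 is on the left; area = ∫[-4,0] (-(2*v**2 + 8*v)) dv = 64/3.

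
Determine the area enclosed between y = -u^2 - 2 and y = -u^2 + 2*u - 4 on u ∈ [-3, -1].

12

On [-3, -1], (-u^2 - 2) - (-u^2 + 2*u - 4) = -2*u + 2 is ≥ 0 throughout, so the area is a single integral of |-2*u + 2|.
∫[-3,-1] (-2*u + 2) du = 12.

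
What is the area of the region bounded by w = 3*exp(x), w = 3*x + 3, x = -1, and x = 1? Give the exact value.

-6 - 3*exp(-1) + 3*exp(1)

On [-1, 1], (3*exp(x)) - (3*x + 3) = -3*x + 3*exp(x) - 3 is ≥ 0 throughout, so the area is a single integral of |-3*x + 3*exp(x) - 3|.
∫[-1,1] (-3*x + 3*exp(x) - 3) dx = -6 - 3*exp(-1) + 3*exp(1).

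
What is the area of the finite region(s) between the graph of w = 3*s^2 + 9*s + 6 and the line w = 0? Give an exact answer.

1/2

The curve meets the s-axis where 3*s^2 + 9*s + 6 = 0, i.e. 3*(s + 1)*(s + 2) = 0, at s = -2, -1.
On [-2, -1] the curve lies below the axis; ∫[-2,-1] (3*s^2 + 9*s + 6) ds = -1/2, giving area 1/2.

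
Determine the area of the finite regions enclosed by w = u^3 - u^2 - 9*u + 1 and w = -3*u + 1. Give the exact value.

253/12

Set the curves equal: u^3 - u^2 - 9*u + 1 = -3*u + 1, so u^3 - u^2 - 6*u = 0, which factors as u*(u - 3)*(u + 2) = 0. The curves meet at u = -2, 0, 3.
On [-2, 0], w = u^3 - u^2 - 9*u + 1 is on top; that piece has area ∫[-2,0] (u^3 - u^2 - 6*u) du = 16/3.
On [0, 3], w = -3*u + 1 is on top; that piece has area ∫[0,3] (-(u^3 - u^2 - 6*u)) du = 63/4.
Total enclosed area = 16/3 + 63/4 = 253/12.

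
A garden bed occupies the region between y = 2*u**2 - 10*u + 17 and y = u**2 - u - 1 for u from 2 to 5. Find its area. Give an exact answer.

The difference (2*u**2 - 10*u + 17) - (u**2 - u - 1) = u**2 - 9*u + 18 changes sign at u = 3 inside [2, 5], so split the integral there.
∫[2,3] (u**2 - 9*u + 18) du = 11/6.
∫[3,5] (u**2 - 9*u + 18) du = -10/3; the area of that piece is 10/3.
Total area = 11/6 + 10/3 = 31/6.

31/6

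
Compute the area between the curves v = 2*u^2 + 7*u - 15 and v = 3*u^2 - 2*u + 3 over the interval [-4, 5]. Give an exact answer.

1147/6

The difference (2*u^2 + 7*u - 15) - (3*u^2 - 2*u + 3) = -u^2 + 9*u - 18 changes sign at u = 3 inside [-4, 5], so split the integral there.
∫[-4,3] (-u^2 + 9*u - 18) du = -1127/6; the area of that piece is 1127/6.
∫[3,5] (-u^2 + 9*u - 18) du = 10/3.
Total area = 1127/6 + 10/3 = 1147/6.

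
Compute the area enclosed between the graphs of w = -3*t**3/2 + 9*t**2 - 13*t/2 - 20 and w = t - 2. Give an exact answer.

Set the curves equal: -3*t**3/2 + 9*t**2 - 13*t/2 - 20 = t - 2, so -3*t**3/2 + 9*t**2 - 15*t/2 - 18 = 0, which factors as -3*(t - 4)*(t - 3)*(t + 1)/2 = 0. The curves meet at t = -1, 3, 4.
On [-1, 3], w = t - 2 is on top; that piece has area ∫[-1,3] (-(-3*t**3/2 + 9*t**2 - 15*t/2 - 18)) dt = 48.
On [3, 4], w = -3*t**3/2 + 9*t**2 - 13*t/2 - 20 is on top; that piece has area ∫[3,4] (-3*t**3/2 + 9*t**2 - 15*t/2 - 18) dt = 9/8.
Total enclosed area = 48 + 9/8 = 393/8.

393/8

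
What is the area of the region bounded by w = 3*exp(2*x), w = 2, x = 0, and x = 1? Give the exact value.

On [0, 1], (3*exp(2*x)) - (2) = 3*exp(2*x) - 2 is ≥ 0 throughout, so the area is a single integral of |3*exp(2*x) - 2|.
∫[0,1] (3*exp(2*x) - 2) dx = -7/2 + 3*exp(2)/2.

-7/2 + 3*exp(2)/2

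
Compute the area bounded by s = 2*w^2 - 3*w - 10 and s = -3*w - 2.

64/3

Both boundary curves give s as a function of w, so integrate with respect to w. Setting them equal: 2*w^2 - 8 = 0, i.e. 2*(w - 2)*(w + 2) = 0, so they meet at w = -2, 2.
For w in [-2, 2], s = 2*w^2 - 3*w - 10 is on the left; area = ∫[-2,2] (-(2*w^2 - 8)) dw = 64/3.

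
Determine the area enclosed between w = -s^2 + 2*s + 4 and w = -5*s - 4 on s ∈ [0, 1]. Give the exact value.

67/6

On [0, 1], (-s^2 + 2*s + 4) - (-5*s - 4) = -s^2 + 7*s + 8 is ≥ 0 throughout, so the area is a single integral of |-s^2 + 7*s + 8|.
∫[0,1] (-s^2 + 7*s + 8) ds = 67/6.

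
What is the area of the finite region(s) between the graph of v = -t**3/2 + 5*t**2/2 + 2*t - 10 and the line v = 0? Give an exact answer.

937/24

The curve meets the t-axis where -t**3/2 + 5*t**2/2 + 2*t - 10 = 0, i.e. -(t - 5)*(t - 2)*(t + 2)/2 = 0, at t = -2, 2, 5.
On [-2, 2] the curve lies below the axis; ∫[-2,2] (-t**3/2 + 5*t**2/2 + 2*t - 10) dt = -80/3, giving area 80/3.
On [2, 5] the curve lies above the axis; ∫[2,5] (-t**3/2 + 5*t**2/2 + 2*t - 10) dt = 99/8, giving area 99/8.
Total area = 80/3 + 99/8 = 937/24.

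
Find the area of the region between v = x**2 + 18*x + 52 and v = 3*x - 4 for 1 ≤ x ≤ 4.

603/2

On [1, 4], (x**2 + 18*x + 52) - (3*x - 4) = x**2 + 15*x + 56 is ≥ 0 throughout, so the area is a single integral of |x**2 + 15*x + 56|.
∫[1,4] (x**2 + 15*x + 56) dx = 603/2.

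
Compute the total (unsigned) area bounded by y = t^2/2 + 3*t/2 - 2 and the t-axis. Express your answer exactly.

125/12

The curve meets the t-axis where t^2/2 + 3*t/2 - 2 = 0, i.e. (t - 1)*(t + 4)/2 = 0, at t = -4, 1.
On [-4, 1] the curve lies below the axis; ∫[-4,1] (t^2/2 + 3*t/2 - 2) dt = -125/12, giving area 125/12.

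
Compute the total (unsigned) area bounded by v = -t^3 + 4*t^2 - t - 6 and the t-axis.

71/6

The curve meets the t-axis where -t^3 + 4*t^2 - t - 6 = 0, i.e. -(t - 3)*(t - 2)*(t + 1) = 0, at t = -1, 2, 3.
On [-1, 2] the curve lies below the axis; ∫[-1,2] (-t^3 + 4*t^2 - t - 6) dt = -45/4, giving area 45/4.
On [2, 3] the curve lies above the axis; ∫[2,3] (-t^3 + 4*t^2 - t - 6) dt = 7/12, giving area 7/12.
Total area = 45/4 + 7/12 = 71/6.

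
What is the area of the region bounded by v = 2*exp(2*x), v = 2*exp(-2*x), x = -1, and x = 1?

-4 + 2*exp(-2) + 2*exp(2)

The difference (2*exp(2*x)) - (2*exp(-2*x)) = 2*exp(2*x) - 2*exp(-2*x) changes sign at x = 0 inside [-1, 1], so split the integral there.
∫[-1,0] (2*exp(2*x) - 2*exp(-2*x)) dx = -exp(2) - exp(-2) + 2; the area of that piece is -2 + exp(-2) + exp(2).
∫[0,1] (2*exp(2*x) - 2*exp(-2*x)) dx = -2 + exp(-2) + exp(2).
Total area = (-2 + exp(-2) + exp(2)) + (-2 + exp(-2) + exp(2)) = -4 + 2*exp(-2) + 2*exp(2).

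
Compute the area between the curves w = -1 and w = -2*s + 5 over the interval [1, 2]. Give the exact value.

On [1, 2], (-1) - (-2*s + 5) = 2*s - 6 is ≤ 0 throughout, so the area is a single integral of |2*s - 6|.
∫[1,2] (2*s - 6) ds = -3; the area of that piece is 3.

3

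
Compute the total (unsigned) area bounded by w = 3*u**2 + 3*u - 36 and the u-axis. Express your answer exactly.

343/2

The curve meets the u-axis where 3*u**2 + 3*u - 36 = 0, i.e. 3*(u - 3)*(u + 4) = 0, at u = -4, 3.
On [-4, 3] the curve lies below the axis; ∫[-4,3] (3*u**2 + 3*u - 36) du = -343/2, giving area 343/2.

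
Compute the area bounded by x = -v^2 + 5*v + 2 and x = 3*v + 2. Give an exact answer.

Both boundary curves give x as a function of v, so integrate with respect to v. Setting them equal: -v^2 + 2*v = 0, i.e. -v*(v - 2) = 0, so they meet at v = 0, 2.
For v in [0, 2], x = -v^2 + 5*v + 2 is on the right; area = ∫[0,2] (-v^2 + 2*v) dv = 4/3.

4/3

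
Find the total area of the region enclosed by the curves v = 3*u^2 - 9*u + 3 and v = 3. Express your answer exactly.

27/2

Set the curves equal: 3*u^2 - 9*u + 3 = 3, so 3*u^2 - 9*u = 0, which factors as 3*u*(u - 3) = 0. The curves meet at u = 0, 3.
On [0, 3], v = 3 is on top; that piece has area ∫[0,3] (-(3*u^2 - 9*u)) du = 27/2.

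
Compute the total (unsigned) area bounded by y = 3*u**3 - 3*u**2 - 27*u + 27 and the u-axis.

The curve meets the u-axis where 3*u**3 - 3*u**2 - 27*u + 27 = 0, i.e. 3*(u - 3)*(u - 1)*(u + 3) = 0, at u = -3, 1, 3.
On [-3, 1] the curve lies above the axis; ∫[-3,1] (3*u**3 - 3*u**2 - 27*u + 27) du = 128, giving area 128.
On [1, 3] the curve lies below the axis; ∫[1,3] (3*u**3 - 3*u**2 - 27*u + 27) du = -20, giving area 20.
Total area = 128 + 20 = 148.

148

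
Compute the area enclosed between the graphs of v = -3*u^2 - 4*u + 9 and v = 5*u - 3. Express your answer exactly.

125/2

Set the curves equal: -3*u^2 - 4*u + 9 = 5*u - 3, so -3*u^2 - 9*u + 12 = 0, which factors as -3*(u - 1)*(u + 4) = 0. The curves meet at u = -4, 1.
On [-4, 1], v = -3*u^2 - 4*u + 9 is on top; that piece has area ∫[-4,1] (-3*u^2 - 9*u + 12) du = 125/2.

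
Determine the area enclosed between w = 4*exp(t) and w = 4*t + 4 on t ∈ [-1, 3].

On [-1, 3], (4*exp(t)) - (4*t + 4) = -4*t + 4*exp(t) - 4 is ≥ 0 throughout, so the area is a single integral of |-4*t + 4*exp(t) - 4|.
∫[-1,3] (-4*t + 4*exp(t) - 4) dt = -32 - 4*exp(-1) + 4*exp(3).

-32 - 4*exp(-1) + 4*exp(3)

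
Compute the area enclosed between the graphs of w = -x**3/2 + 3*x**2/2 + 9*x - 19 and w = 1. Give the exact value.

999/8

Set the curves equal: -x**3/2 + 3*x**2/2 + 9*x - 19 = 1, so -x**3/2 + 3*x**2/2 + 9*x - 20 = 0, which factors as -(x - 5)*(x - 2)*(x + 4)/2 = 0. The curves meet at x = -4, 2, 5.
On [-4, 2], w = 1 is on top; that piece has area ∫[-4,2] (-(-x**3/2 + 3*x**2/2 + 9*x - 20)) dx = 108.
On [2, 5], w = -x**3/2 + 3*x**2/2 + 9*x - 19 is on top; that piece has area ∫[2,5] (-x**3/2 + 3*x**2/2 + 9*x - 20) dx = 135/8.
Total enclosed area = 108 + 135/8 = 999/8.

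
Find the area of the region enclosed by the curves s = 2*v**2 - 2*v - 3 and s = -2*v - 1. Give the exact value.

8/3

Both boundary curves give s as a function of v, so integrate with respect to v. Setting them equal: 2*v**2 - 2 = 0, i.e. 2*(v - 1)*(v + 1) = 0, so they meet at v = -1, 1.
For v in [-1, 1], s = 2*v**2 - 2*v - 3 is on the left; area = ∫[-1,1] (-(2*v**2 - 2)) dv = 8/3.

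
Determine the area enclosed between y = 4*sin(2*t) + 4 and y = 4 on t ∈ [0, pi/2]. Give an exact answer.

On [0, pi/2], (4*sin(2*t) + 4) - (4) = 4*sin(2*t) is ≥ 0 throughout, so the area is a single integral of |4*sin(2*t)|.
∫[0,pi/2] (4*sin(2*t)) dt = 4.

4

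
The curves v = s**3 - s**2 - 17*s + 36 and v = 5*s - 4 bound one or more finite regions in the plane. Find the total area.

3901/12

Set the curves equal: s**3 - s**2 - 17*s + 36 = 5*s - 4, so s**3 - s**2 - 22*s + 40 = 0, which factors as (s - 4)*(s - 2)*(s + 5) = 0. The curves meet at s = -5, 2, 4.
On [-5, 2], v = s**3 - s**2 - 17*s + 36 is on top; that piece has area ∫[-5,2] (s**3 - s**2 - 22*s + 40) ds = 3773/12.
On [2, 4], v = 5*s - 4 is on top; that piece has area ∫[2,4] (-(s**3 - s**2 - 22*s + 40)) ds = 32/3.
Total enclosed area = 3773/12 + 32/3 = 3901/12.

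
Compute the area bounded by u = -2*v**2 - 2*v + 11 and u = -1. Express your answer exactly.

125/3

Both boundary curves give u as a function of v, so integrate with respect to v. Setting them equal: -2*v**2 - 2*v + 12 = 0, i.e. -2*(v - 2)*(v + 3) = 0, so they meet at v = -3, 2.
For v in [-3, 2], u = -2*v**2 - 2*v + 11 is on the right; area = ∫[-3,2] (-2*v**2 - 2*v + 12) dv = 125/3.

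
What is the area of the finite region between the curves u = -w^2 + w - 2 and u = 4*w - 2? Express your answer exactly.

9/2

Both boundary curves give u as a function of w, so integrate with respect to w. Setting them equal: -w^2 - 3*w = 0, i.e. -w*(w + 3) = 0, so they meet at w = -3, 0.
For w in [-3, 0], u = -w^2 + w - 2 is on the right; area = ∫[-3,0] (-w^2 - 3*w) dw = 9/2.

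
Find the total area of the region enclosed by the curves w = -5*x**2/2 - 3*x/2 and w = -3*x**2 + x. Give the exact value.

Set the curves equal: -5*x**2/2 - 3*x/2 = -3*x**2 + x, so x**2/2 - 5*x/2 = 0, which factors as x*(x - 5)/2 = 0. The curves meet at x = 0, 5.
On [0, 5], w = -3*x**2 + x is on top; that piece has area ∫[0,5] (-(x**2/2 - 5*x/2)) dx = 125/12.

125/12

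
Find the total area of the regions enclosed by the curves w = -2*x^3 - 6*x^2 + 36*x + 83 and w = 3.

Set the curves equal: -2*x^3 - 6*x^2 + 36*x + 83 = 3, so -2*x^3 - 6*x^2 + 36*x + 80 = 0, which factors as -2*(x - 4)*(x + 2)*(x + 5) = 0. The curves meet at x = -5, -2, 4.
On [-5, -2], w = 3 is on top; that piece has area ∫[-5,-2] (-(-2*x^3 - 6*x^2 + 36*x + 80)) dx = 135/2.
On [-2, 4], w = -2*x^3 - 6*x^2 + 36*x + 83 is on top; that piece has area ∫[-2,4] (-2*x^3 - 6*x^2 + 36*x + 80) dx = 432.
Total enclosed area = 135/2 + 432 = 999/2.

999/2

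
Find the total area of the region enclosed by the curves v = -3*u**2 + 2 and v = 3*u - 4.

27/2

Set the curves equal: -3*u**2 + 2 = 3*u - 4, so -3*u**2 - 3*u + 6 = 0, which factors as -3*(u - 1)*(u + 2) = 0. The curves meet at u = -2, 1.
On [-2, 1], v = -3*u**2 + 2 is on top; that piece has area ∫[-2,1] (-3*u**2 - 3*u + 6) du = 27/2.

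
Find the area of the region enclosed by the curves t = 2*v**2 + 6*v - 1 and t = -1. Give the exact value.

Both boundary curves give t as a function of v, so integrate with respect to v. Setting them equal: 2*v**2 + 6*v = 0, i.e. 2*v*(v + 3) = 0, so they meet at v = -3, 0.
For v in [-3, 0], t = 2*v**2 + 6*v - 1 is on the left; area = ∫[-3,0] (-(2*v**2 + 6*v)) dv = 9.

9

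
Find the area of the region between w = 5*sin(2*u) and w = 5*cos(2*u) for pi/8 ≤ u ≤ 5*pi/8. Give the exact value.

5*sqrt(2)

On [pi/8, 5*pi/8], (5*sin(2*u)) - (5*cos(2*u)) = 5*sin(2*u) - 5*cos(2*u) is ≥ 0 throughout, so the area is a single integral of |5*sin(2*u) - 5*cos(2*u)|.
∫[pi/8,5*pi/8] (5*sin(2*u) - 5*cos(2*u)) du = 5*sqrt(2).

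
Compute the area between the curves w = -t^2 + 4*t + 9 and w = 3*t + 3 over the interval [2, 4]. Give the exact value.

5

The difference (-t^2 + 4*t + 9) - (3*t + 3) = -t^2 + t + 6 changes sign at t = 3 inside [2, 4], so split the integral there.
∫[2,3] (-t^2 + t + 6) dt = 13/6.
∫[3,4] (-t^2 + t + 6) dt = -17/6; the area of that piece is 17/6.
Total area = 13/6 + 17/6 = 5.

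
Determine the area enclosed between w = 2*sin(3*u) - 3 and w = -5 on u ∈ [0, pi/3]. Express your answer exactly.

On [0, pi/3], (2*sin(3*u) - 3) - (-5) = 2*sin(3*u) + 2 is ≥ 0 throughout, so the area is a single integral of |2*sin(3*u) + 2|.
∫[0,pi/3] (2*sin(3*u) + 2) du = 4/3 + 2*pi/3.

4/3 + 2*pi/3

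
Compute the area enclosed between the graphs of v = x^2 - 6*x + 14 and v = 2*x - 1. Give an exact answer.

Set the curves equal: x^2 - 6*x + 14 = 2*x - 1, so x^2 - 8*x + 15 = 0, which factors as (x - 5)*(x - 3) = 0. The curves meet at x = 3, 5.
On [3, 5], v = 2*x - 1 is on top; that piece has area ∫[3,5] (-(x^2 - 8*x + 15)) dx = 4/3.

4/3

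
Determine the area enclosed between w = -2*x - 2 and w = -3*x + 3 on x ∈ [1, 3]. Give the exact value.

On [1, 3], (-2*x - 2) - (-3*x + 3) = x - 5 is ≤ 0 throughout, so the area is a single integral of |x - 5|.
∫[1,3] (x - 5) dx = -6; the area of that piece is 6.

6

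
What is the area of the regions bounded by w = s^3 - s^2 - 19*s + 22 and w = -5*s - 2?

Set the curves equal: s^3 - s^2 - 19*s + 22 = -5*s - 2, so s^3 - s^2 - 14*s + 24 = 0, which factors as (s - 3)*(s - 2)*(s + 4) = 0. The curves meet at s = -4, 2, 3.
On [-4, 2], w = s^3 - s^2 - 19*s + 22 is on top; that piece has area ∫[-4,2] (s^3 - s^2 - 14*s + 24) ds = 144.
On [2, 3], w = -5*s - 2 is on top; that piece has area ∫[2,3] (-(s^3 - s^2 - 14*s + 24)) ds = 13/12.
Total enclosed area = 144 + 13/12 = 1741/12.

1741/12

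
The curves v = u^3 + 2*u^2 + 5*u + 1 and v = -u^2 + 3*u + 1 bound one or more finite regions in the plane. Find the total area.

1/2

Set the curves equal: u^3 + 2*u^2 + 5*u + 1 = -u^2 + 3*u + 1, so u^3 + 3*u^2 + 2*u = 0, which factors as u*(u + 1)*(u + 2) = 0. The curves meet at u = -2, -1, 0.
On [-2, -1], v = u^3 + 2*u^2 + 5*u + 1 is on top; that piece has area ∫[-2,-1] (u^3 + 3*u^2 + 2*u) du = 1/4.
On [-1, 0], v = -u^2 + 3*u + 1 is on top; that piece has area ∫[-1,0] (-(u^3 + 3*u^2 + 2*u)) du = 1/4.
Total enclosed area = 1/4 + 1/4 = 1/2.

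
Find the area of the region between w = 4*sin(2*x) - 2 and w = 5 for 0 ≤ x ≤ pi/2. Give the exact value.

-4 + 7*pi/2

On [0, pi/2], (4*sin(2*x) - 2) - (5) = 4*sin(2*x) - 7 is ≤ 0 throughout, so the area is a single integral of |4*sin(2*x) - 7|.
∫[0,pi/2] (4*sin(2*x) - 7) dx = 4 - 7*pi/2; the area of that piece is -4 + 7*pi/2.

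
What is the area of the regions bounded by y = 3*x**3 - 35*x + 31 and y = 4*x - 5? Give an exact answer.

Set the curves equal: 3*x**3 - 35*x + 31 = 4*x - 5, so 3*x**3 - 39*x + 36 = 0, which factors as 3*(x - 3)*(x - 1)*(x + 4) = 0. The curves meet at x = -4, 1, 3.
On [-4, 1], y = 3*x**3 - 35*x + 31 is on top; that piece has area ∫[-4,1] (3*x**3 - 39*x + 36) dx = 1125/4.
On [1, 3], y = 4*x - 5 is on top; that piece has area ∫[1,3] (-(3*x**3 - 39*x + 36)) dx = 24.
Total enclosed area = 1125/4 + 24 = 1221/4.

1221/4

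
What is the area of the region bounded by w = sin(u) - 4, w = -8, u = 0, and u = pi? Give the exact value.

2 + 4*pi

On [0, pi], (sin(u) - 4) - (-8) = sin(u) + 4 is ≥ 0 throughout, so the area is a single integral of |sin(u) + 4|.
∫[0,pi] (sin(u) + 4) du = 2 + 4*pi.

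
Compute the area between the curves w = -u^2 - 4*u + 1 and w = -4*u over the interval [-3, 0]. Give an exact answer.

The difference (-u^2 - 4*u + 1) - (-4*u) = -u^2 + 1 changes sign at u = -1 inside [-3, 0], so split the integral there.
∫[-3,-1] (-u^2 + 1) du = -20/3; the area of that piece is 20/3.
∫[-1,0] (-u^2 + 1) du = 2/3.
Total area = 20/3 + 2/3 = 22/3.

22/3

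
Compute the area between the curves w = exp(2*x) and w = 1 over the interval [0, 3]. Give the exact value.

On [0, 3], (exp(2*x)) - (1) = exp(2*x) - 1 is ≥ 0 throughout, so the area is a single integral of |exp(2*x) - 1|.
∫[0,3] (exp(2*x) - 1) dx = -7/2 + exp(6)/2.

-7/2 + exp(6)/2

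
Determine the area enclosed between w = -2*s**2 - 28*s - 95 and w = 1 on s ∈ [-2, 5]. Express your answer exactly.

3164/3

On [-2, 5], (-2*s**2 - 28*s - 95) - (1) = -2*s**2 - 28*s - 96 is ≤ 0 throughout, so the area is a single integral of |-2*s**2 - 28*s - 96|.
∫[-2,5] (-2*s**2 - 28*s - 96) ds = -3164/3; the area of that piece is 3164/3.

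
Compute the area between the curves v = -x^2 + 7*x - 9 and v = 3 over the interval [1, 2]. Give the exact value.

On [1, 2], (-x^2 + 7*x - 9) - (3) = -x^2 + 7*x - 12 is ≤ 0 throughout, so the area is a single integral of |-x^2 + 7*x - 12|.
∫[1,2] (-x^2 + 7*x - 12) dx = -23/6; the area of that piece is 23/6.

23/6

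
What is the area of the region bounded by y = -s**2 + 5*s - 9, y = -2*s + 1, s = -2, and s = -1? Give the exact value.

137/6

On [-2, -1], (-s**2 + 5*s - 9) - (-2*s + 1) = -s**2 + 7*s - 10 is ≤ 0 throughout, so the area is a single integral of |-s**2 + 7*s - 10|.
∫[-2,-1] (-s**2 + 7*s - 10) ds = -137/6; the area of that piece is 137/6.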